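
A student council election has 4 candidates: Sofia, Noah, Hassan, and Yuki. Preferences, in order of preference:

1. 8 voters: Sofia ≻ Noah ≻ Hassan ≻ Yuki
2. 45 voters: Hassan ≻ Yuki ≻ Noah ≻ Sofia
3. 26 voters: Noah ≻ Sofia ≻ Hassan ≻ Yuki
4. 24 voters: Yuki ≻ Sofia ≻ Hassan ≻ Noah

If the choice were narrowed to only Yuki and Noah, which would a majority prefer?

Yuki

Voters preferring Yuki to Noah: 69; preferring Noah to Yuki: 34.
Yuki wins the head-to-head.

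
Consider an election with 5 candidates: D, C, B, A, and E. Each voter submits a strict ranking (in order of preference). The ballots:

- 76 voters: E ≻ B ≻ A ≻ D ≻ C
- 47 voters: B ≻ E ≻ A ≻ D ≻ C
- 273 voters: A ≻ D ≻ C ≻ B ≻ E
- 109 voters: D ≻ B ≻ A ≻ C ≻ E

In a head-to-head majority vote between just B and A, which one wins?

A

Voters preferring B to A: 232; preferring A to B: 273.
A wins the head-to-head.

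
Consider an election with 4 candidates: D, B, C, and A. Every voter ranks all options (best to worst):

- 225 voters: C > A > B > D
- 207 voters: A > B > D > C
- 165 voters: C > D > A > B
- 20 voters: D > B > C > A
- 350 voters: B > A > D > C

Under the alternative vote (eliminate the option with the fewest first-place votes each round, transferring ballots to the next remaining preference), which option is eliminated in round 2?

A

Round 1: D 20, B 350, C 390, A 207. Eliminate D.
Round 2: B 370, C 390, A 207. Eliminate A.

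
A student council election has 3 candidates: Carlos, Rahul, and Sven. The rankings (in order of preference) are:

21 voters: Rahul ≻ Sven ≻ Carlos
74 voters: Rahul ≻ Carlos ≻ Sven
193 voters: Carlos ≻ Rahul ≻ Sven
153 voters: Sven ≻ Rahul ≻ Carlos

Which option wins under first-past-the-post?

Carlos

First-place votes: Carlos 193, Rahul 95, Sven 153.
Carlos has the most first-place votes.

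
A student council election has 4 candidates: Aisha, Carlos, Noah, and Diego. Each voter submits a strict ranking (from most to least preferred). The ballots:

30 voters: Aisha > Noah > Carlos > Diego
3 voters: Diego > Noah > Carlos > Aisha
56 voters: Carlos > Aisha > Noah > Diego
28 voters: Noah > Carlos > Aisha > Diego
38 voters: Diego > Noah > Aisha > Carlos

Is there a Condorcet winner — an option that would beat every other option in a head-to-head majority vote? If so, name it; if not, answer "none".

none

Checking pairwise contests:
Carlos beats Aisha 87–68.
Noah beats Carlos 99–56.
Aisha beats Noah 86–69.
Aisha beats Diego 114–41.
Every option loses at least one head-to-head, so there is no Condorcet winner.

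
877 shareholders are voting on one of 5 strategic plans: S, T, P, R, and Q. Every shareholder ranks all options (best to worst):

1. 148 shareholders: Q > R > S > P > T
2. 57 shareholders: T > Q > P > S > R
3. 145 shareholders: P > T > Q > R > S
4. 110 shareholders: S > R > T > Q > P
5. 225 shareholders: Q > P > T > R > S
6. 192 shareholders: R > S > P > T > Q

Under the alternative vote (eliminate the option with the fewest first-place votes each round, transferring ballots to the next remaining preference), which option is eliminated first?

Round 1: S 110, T 57, P 145, R 192, Q 373. Eliminate T.

T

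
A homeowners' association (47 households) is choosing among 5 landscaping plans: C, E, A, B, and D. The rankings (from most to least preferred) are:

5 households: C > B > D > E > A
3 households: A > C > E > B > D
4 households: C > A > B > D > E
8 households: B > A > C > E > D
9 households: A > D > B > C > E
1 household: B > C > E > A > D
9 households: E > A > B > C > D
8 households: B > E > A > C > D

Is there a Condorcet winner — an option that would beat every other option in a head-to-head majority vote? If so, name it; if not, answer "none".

A

A vs C: 37–10 for A.
A vs E: 24–23 for A.
A vs B: 25–22 for A.
A vs D: 42–5 for A.
A beats every other option head-to-head.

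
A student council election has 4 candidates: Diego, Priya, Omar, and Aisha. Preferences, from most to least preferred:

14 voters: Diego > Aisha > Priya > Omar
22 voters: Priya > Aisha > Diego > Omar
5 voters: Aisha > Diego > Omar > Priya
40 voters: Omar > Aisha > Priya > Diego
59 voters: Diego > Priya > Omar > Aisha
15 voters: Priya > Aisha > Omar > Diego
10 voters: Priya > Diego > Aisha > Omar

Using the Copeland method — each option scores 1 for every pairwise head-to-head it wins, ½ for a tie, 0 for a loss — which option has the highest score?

Priya

Diego: beats Omar and Aisha; loses to Priya → score 2.
Priya: beats Diego, Omar, and Aisha → score 3.
Omar: beats Aisha; loses to Diego and Priya → score 1.
Aisha: loses to Diego, Priya, and Omar → score 0.
Priya has the best pairwise record.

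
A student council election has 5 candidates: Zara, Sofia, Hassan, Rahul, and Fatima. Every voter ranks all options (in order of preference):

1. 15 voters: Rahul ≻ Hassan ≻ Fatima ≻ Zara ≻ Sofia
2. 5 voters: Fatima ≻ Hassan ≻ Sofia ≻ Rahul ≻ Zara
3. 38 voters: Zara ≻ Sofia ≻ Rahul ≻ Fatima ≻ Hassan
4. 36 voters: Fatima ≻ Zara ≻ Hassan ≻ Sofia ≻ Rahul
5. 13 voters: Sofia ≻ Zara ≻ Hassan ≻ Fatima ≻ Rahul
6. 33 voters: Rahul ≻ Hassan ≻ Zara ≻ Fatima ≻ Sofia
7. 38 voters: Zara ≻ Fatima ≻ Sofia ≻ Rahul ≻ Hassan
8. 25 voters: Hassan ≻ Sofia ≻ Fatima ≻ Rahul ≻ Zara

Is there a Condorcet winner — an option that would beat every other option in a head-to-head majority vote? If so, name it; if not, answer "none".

Zara vs Sofia: 160–43 for Zara.
Zara vs Hassan: 125–78 for Zara.
Zara vs Rahul: 125–78 for Zara.
Zara vs Fatima: 122–81 for Zara.
Zara beats every other option head-to-head.

Zara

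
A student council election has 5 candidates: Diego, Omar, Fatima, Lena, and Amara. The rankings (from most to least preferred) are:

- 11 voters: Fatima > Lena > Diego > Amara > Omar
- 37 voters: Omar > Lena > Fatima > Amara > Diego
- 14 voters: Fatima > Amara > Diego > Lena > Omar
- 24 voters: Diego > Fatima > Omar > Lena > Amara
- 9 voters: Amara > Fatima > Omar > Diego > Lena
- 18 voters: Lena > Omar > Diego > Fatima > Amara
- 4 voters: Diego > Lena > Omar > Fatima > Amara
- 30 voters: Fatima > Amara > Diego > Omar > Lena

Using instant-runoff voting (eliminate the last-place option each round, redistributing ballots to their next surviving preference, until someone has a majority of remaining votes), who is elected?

Round 1: Diego 28, Omar 37, Fatima 55, Lena 18, Amara 9. Eliminate Amara.
Round 2: Diego 28, Omar 37, Fatima 64, Lena 18. Eliminate Lena.
Round 3: Diego 28, Omar 55, Fatima 64. Eliminate Diego.
Round 4: Omar 59, Fatima 88. Fatima has a majority.

Fatima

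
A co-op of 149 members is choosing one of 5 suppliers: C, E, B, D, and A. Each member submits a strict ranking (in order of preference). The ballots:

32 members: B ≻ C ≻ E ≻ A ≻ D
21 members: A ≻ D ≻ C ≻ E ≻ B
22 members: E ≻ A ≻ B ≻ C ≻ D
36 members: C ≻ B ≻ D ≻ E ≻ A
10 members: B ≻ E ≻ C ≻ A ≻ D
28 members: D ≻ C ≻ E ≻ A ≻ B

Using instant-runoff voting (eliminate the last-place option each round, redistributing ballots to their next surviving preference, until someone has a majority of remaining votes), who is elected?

B

Round 1: C 36, E 22, B 42, D 28, A 21. Eliminate A.
Round 2: C 36, E 22, B 42, D 49. Eliminate E.
Round 3: C 36, B 64, D 49. Eliminate C.
Round 4: B 100, D 49. B has a majority.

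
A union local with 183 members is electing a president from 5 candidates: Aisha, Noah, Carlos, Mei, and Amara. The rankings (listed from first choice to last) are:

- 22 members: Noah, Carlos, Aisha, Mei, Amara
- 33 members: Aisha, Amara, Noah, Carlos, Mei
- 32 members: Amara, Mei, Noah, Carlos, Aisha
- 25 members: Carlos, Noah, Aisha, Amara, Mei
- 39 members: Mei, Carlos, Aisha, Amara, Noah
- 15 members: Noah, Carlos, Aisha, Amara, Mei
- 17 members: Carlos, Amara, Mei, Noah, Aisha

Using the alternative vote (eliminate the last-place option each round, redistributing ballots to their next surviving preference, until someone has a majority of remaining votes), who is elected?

Round 1: Aisha 33, Noah 37, Carlos 42, Mei 39, Amara 32. Eliminate Amara.
Round 2: Aisha 33, Noah 37, Carlos 42, Mei 71. Eliminate Aisha.
Round 3: Noah 70, Carlos 42, Mei 71. Eliminate Carlos.
Round 4: Noah 95, Mei 88. Noah has a majority.

Noah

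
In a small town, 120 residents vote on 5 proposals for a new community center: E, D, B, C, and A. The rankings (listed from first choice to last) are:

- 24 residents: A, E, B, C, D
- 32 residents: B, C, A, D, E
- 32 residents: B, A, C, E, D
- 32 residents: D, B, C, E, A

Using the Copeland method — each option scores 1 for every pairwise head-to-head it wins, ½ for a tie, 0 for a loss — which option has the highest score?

E: loses to D, B, C, and A → score 0.
D: beats E; loses to B, C, and A → score 1.
B: beats E, D, C, and A → score 4.
C: beats E, D, and A; loses to B → score 3.
A: beats E and D; loses to B and C → score 2.
B has the best pairwise record.

B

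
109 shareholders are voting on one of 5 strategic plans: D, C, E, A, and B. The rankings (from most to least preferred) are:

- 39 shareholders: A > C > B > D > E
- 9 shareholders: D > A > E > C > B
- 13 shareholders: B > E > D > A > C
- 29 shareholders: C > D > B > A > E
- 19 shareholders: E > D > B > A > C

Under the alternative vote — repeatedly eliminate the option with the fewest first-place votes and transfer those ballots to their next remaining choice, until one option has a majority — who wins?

Round 1: D 9, C 29, E 19, A 39, B 13. Eliminate D.
Round 2: C 29, E 19, A 48, B 13. Eliminate B.
Round 3: C 29, E 32, A 48. Eliminate C.
Round 4: E 32, A 77. A has a majority.

A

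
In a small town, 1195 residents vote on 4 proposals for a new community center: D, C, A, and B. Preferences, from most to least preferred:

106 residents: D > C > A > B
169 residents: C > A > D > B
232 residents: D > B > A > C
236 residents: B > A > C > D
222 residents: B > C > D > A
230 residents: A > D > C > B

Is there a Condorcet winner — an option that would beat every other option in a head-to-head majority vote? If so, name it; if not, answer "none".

none

Checking pairwise contests:
C beats D 627–568.
A beats C 698–497.
B beats A 690–505.
D beats B 737–458.
Every option loses at least one head-to-head, so there is no Condorcet winner.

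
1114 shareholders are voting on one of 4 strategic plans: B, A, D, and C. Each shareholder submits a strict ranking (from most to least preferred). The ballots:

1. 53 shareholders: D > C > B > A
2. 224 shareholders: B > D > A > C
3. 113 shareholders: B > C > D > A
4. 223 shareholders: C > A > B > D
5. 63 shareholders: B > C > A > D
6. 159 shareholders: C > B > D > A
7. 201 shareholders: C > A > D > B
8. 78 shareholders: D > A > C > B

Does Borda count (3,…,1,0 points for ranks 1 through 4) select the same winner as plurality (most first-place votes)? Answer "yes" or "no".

Borda — scores: B 1794, A 1291, D 1314, C 2285. Winner: C.
Plurality — first-place votes: B 400, A 0, D 131, C 583. Winner: C.
The two methods agree.

yes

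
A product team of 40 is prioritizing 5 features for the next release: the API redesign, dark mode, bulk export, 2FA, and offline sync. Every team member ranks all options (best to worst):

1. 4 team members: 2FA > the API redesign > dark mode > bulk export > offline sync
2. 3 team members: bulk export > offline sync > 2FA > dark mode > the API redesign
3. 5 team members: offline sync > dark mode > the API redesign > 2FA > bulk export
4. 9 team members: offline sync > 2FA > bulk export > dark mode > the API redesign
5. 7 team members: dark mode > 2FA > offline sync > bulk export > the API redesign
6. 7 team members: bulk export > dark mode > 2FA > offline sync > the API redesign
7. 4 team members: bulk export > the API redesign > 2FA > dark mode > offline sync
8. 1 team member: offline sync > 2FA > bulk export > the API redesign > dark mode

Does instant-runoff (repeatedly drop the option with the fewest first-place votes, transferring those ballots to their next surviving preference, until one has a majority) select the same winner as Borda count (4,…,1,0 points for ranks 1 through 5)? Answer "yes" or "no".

Instant-runoff — R1 the API redesign 0, dark mode 7, bulk export 14, 2FA 4, offline sync 15 (the API redesign out); R2 dark mode 7, bulk export 14, 2FA 4, offline sync 15 (2FA out); R3 dark mode 11, bulk export 14, offline sync 15 (dark mode out); R4 bulk export 18, offline sync 22 (offline sync winner). Winner: offline sync.
Borda — scores: the API redesign 35, dark mode 88, bulk export 87, 2FA 100, offline sync 90. Winner: 2FA.
The two methods disagree.

no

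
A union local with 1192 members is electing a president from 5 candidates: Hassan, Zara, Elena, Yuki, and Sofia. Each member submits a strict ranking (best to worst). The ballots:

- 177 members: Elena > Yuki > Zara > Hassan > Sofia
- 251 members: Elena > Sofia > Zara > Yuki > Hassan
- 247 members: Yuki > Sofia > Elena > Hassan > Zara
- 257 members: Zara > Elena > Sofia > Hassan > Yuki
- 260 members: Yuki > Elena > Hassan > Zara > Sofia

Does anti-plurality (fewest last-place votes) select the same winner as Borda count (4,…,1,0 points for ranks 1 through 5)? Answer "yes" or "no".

Anti-plurality — last-place votes: Hassan 251, Zara 247, Elena 0, Yuki 257, Sofia 437. Winner: Elena.
Borda — scores: Hassan 1201, Zara 2144, Elena 3757, Yuki 2810, Sofia 2008. Winner: Elena.
The two methods agree.

yes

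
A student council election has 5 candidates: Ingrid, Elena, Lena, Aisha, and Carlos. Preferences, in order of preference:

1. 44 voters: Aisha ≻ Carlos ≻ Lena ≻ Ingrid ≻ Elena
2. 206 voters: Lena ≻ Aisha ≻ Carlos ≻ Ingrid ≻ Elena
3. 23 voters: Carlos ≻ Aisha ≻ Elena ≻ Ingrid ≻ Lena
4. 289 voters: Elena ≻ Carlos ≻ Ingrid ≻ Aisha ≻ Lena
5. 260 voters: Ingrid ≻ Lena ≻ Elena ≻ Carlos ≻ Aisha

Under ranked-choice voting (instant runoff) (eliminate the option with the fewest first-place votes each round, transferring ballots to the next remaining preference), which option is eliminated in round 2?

Aisha

Round 1: Ingrid 260, Elena 289, Lena 206, Aisha 44, Carlos 23. Eliminate Carlos.
Round 2: Ingrid 260, Elena 289, Lena 206, Aisha 67. Eliminate Aisha.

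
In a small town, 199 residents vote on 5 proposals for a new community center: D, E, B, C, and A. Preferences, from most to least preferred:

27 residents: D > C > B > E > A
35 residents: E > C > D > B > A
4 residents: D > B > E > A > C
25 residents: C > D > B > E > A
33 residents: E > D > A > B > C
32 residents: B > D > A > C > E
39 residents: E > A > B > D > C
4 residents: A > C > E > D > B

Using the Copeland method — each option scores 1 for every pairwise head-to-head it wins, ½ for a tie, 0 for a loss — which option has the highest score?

E

D: beats B, C, and A; loses to E → score 3.
E: beats D, B, C, and A → score 4.
B: beats C and A; loses to D and E → score 2.
C: loses to D, E, B, and A → score 0.
A: beats C; loses to D, E, and B → score 1.
E has the best pairwise record.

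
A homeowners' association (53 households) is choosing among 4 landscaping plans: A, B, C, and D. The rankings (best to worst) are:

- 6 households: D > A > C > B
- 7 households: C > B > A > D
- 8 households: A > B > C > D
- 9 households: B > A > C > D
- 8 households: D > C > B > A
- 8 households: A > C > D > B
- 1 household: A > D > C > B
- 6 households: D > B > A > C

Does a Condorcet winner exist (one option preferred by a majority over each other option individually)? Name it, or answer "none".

Checking pairwise contests:
B beats A 30–23.
C beats B 30–23.
A beats C 38–15.
A beats D 33–20.
Every option loses at least one head-to-head, so there is no Condorcet winner.

none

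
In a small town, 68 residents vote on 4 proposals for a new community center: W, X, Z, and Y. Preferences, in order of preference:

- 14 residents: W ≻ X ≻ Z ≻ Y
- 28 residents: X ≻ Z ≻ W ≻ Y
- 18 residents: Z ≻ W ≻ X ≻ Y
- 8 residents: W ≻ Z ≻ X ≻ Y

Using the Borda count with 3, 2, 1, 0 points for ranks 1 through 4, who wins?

Z

W: 14·3 + 28·1 + 18·2 + 8·3 = 130
X: 14·2 + 28·3 + 18·1 + 8·1 = 138
Z: 14·1 + 28·2 + 18·3 + 8·2 = 140
Y: 14·0 + 28·0 + 18·0 + 8·0 = 0
Z has the highest Borda score (140).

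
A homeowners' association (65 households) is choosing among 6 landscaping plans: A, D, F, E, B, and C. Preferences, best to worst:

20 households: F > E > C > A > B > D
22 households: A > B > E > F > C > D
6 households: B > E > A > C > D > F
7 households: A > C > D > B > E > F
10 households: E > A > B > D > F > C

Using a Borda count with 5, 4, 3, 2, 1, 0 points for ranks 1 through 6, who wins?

A

A: 20·2 + 22·5 + 6·3 + 7·5 + 10·4 = 243
D: 20·0 + 22·0 + 6·1 + 7·3 + 10·2 = 47
F: 20·5 + 22·2 + 6·0 + 7·0 + 10·1 = 154
E: 20·4 + 22·3 + 6·4 + 7·1 + 10·5 = 227
B: 20·1 + 22·4 + 6·5 + 7·2 + 10·3 = 182
C: 20·3 + 22·1 + 6·2 + 7·4 + 10·0 = 122
A has the highest Borda score (243).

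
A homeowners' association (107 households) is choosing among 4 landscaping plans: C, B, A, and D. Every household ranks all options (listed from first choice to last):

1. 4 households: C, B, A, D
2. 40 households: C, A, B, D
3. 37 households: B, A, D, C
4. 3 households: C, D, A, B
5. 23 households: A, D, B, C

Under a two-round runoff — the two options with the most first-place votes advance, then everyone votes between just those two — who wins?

B

Round 1 first-place votes: C 47, B 37, A 23, D 0.
C and B advance.
Runoff: C is preferred to B by 47 voters; B by 60.
B wins the runoff.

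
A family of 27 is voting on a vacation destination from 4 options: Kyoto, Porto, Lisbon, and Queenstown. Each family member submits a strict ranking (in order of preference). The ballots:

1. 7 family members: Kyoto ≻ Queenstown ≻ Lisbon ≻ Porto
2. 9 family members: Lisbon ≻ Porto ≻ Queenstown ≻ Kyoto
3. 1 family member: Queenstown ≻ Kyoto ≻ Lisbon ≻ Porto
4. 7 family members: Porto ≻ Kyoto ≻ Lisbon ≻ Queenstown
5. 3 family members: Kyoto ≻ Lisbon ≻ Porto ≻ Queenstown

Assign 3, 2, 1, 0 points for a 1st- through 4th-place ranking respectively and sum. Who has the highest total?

Lisbon

Kyoto: 7·3 + 9·0 + 1·2 + 7·2 + 3·3 = 46
Porto: 7·0 + 9·2 + 1·0 + 7·3 + 3·1 = 42
Lisbon: 7·1 + 9·3 + 1·1 + 7·1 + 3·2 = 48
Queenstown: 7·2 + 9·1 + 1·3 + 7·0 + 3·0 = 26
Lisbon has the highest Borda score (48).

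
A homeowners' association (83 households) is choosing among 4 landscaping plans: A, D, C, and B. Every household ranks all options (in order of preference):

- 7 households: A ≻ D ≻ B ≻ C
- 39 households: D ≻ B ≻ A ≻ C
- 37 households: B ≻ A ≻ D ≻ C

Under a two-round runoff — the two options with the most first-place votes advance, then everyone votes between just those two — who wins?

Round 1 first-place votes: A 7, D 39, C 0, B 37.
D and B advance.
Runoff: D is preferred to B by 46 voters; B by 37.
D wins the runoff.

D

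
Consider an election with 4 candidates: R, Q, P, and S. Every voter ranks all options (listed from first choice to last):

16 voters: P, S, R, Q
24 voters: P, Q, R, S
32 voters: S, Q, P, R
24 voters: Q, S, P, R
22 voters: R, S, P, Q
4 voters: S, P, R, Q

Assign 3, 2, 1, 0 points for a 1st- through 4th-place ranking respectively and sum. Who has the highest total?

R: 16·1 + 24·1 + 32·0 + 24·0 + 22·3 + 4·1 = 110
Q: 16·0 + 24·2 + 32·2 + 24·3 + 22·0 + 4·0 = 184
P: 16·3 + 24·3 + 32·1 + 24·1 + 22·1 + 4·2 = 206
S: 16·2 + 24·0 + 32·3 + 24·2 + 22·2 + 4·3 = 232
S has the highest Borda score (232).

S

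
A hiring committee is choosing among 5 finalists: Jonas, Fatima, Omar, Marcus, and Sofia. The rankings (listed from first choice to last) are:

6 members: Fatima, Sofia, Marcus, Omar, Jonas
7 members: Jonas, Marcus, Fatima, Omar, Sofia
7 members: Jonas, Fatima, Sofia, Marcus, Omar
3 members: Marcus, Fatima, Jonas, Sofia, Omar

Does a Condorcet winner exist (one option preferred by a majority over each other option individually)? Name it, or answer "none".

Jonas vs Fatima: 14–9 for Jonas.
Jonas vs Omar: 17–6 for Jonas.
Jonas vs Marcus: 14–9 for Jonas.
Jonas vs Sofia: 17–6 for Jonas.
Jonas beats every other option head-to-head.

Jonas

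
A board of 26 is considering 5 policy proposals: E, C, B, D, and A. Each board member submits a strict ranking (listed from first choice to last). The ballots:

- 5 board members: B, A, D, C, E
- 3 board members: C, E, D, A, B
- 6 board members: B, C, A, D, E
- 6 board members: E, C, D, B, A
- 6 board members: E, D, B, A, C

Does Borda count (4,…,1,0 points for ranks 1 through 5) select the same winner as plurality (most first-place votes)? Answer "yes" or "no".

no

Borda — scores: E 57, C 53, B 62, D 52, A 36. Winner: B.
Plurality — first-place votes: E 12, C 3, B 11, D 0, A 0. Winner: E.
The two methods disagree.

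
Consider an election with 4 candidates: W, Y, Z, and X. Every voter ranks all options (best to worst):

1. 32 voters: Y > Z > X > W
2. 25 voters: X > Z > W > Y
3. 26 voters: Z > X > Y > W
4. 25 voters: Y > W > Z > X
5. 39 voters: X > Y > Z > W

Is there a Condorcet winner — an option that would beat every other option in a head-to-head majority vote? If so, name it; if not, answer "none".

none

Checking pairwise contests:
Y beats W 122–25.
X beats Y 90–57.
Y beats Z 96–51.
Z beats X 83–64.
Every option loses at least one head-to-head, so there is no Condorcet winner.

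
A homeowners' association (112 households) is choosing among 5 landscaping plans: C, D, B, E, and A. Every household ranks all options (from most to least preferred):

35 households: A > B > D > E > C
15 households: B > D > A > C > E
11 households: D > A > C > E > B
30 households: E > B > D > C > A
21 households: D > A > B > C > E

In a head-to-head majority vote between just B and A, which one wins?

A

Voters preferring B to A: 45; preferring A to B: 67.
A wins the head-to-head.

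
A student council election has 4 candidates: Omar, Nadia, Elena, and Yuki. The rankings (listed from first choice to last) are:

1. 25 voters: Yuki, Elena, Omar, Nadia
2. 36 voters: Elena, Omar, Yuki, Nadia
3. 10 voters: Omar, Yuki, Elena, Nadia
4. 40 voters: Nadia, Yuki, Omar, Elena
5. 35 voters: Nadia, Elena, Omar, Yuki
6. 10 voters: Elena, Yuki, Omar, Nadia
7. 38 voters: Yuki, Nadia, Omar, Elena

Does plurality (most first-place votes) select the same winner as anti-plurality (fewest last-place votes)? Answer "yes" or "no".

Plurality — first-place votes: Omar 10, Nadia 75, Elena 46, Yuki 63. Winner: Nadia.
Anti-plurality — last-place votes: Omar 0, Nadia 81, Elena 78, Yuki 35. Winner: Omar.
The two methods disagree.

no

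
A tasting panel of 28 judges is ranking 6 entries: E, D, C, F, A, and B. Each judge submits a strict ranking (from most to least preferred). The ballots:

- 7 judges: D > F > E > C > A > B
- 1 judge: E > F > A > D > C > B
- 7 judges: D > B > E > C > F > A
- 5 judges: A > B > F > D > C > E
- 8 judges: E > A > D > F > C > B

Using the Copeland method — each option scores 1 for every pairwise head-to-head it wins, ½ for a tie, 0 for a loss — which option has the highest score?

E: beats C, F, A, and B; loses to D → score 4.
D: beats E, C, F, and B; ties A → score 4.5.
C: beats B; ties A; loses to E, D, and F → score 1.5.
F: beats C, A, and B; loses to E and D → score 3.
A: beats B; ties D and C; loses to E and F → score 2.
B: loses to E, D, C, F, and A → score 0.
D has the best pairwise record.

D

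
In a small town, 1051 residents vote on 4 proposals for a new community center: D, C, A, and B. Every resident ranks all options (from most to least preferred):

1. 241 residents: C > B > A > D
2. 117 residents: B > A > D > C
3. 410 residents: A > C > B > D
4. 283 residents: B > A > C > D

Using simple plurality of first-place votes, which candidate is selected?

First-place votes: D 0, C 241, A 410, B 400.
A has the most first-place votes.

A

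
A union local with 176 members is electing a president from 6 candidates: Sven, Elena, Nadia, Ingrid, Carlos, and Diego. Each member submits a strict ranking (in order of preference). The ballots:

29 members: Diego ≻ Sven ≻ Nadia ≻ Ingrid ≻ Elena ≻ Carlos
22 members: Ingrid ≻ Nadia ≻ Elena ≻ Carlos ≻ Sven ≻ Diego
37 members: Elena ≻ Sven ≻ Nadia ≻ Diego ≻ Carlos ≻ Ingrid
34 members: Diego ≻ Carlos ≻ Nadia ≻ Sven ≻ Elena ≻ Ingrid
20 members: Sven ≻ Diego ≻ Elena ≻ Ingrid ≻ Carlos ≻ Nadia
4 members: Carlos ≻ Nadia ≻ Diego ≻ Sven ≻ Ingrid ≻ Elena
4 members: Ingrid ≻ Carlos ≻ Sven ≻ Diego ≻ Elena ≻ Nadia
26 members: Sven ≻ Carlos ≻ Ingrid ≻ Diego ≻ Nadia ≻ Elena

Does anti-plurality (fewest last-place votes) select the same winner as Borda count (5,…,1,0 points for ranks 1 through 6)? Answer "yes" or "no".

Anti-plurality — last-place votes: Sven 0, Elena 30, Nadia 24, Ingrid 71, Carlos 29, Diego 22. Winner: Sven.
Borda — scores: Sven 604, Elena 378, Nadia 430, Ingrid 310, Carlos 377, Diego 541. Winner: Sven.
The two methods agree.

yes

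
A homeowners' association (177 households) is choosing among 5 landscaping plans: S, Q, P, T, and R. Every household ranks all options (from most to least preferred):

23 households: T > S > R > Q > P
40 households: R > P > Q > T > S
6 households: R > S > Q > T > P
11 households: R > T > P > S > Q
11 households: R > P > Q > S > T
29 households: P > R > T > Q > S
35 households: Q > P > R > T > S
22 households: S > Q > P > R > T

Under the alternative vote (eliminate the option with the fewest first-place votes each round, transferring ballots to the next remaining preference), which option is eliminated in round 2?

T

Round 1: S 22, Q 35, P 29, T 23, R 68. Eliminate S.
Round 2: Q 57, P 29, T 23, R 68. Eliminate T.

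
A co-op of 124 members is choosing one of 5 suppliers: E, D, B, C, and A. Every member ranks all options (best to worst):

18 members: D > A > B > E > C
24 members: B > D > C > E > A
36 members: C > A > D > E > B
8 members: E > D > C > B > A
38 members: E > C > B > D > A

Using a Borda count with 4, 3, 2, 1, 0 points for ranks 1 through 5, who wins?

E: 18·1 + 24·1 + 36·1 + 8·4 + 38·4 = 262
D: 18·4 + 24·3 + 36·2 + 8·3 + 38·1 = 278
B: 18·2 + 24·4 + 36·0 + 8·1 + 38·2 = 216
C: 18·0 + 24·2 + 36·4 + 8·2 + 38·3 = 322
A: 18·3 + 24·0 + 36·3 + 8·0 + 38·0 = 162
C has the highest Borda score (322).

C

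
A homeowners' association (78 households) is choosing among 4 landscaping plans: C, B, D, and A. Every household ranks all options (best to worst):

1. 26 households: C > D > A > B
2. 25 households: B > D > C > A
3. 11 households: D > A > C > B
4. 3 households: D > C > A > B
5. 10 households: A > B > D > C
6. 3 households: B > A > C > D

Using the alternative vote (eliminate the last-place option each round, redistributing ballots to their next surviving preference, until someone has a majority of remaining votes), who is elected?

Round 1: C 26, B 28, D 14, A 10. Eliminate A.
Round 2: C 26, B 38, D 14. Eliminate D.
Round 3: C 40, B 38. C has a majority.

C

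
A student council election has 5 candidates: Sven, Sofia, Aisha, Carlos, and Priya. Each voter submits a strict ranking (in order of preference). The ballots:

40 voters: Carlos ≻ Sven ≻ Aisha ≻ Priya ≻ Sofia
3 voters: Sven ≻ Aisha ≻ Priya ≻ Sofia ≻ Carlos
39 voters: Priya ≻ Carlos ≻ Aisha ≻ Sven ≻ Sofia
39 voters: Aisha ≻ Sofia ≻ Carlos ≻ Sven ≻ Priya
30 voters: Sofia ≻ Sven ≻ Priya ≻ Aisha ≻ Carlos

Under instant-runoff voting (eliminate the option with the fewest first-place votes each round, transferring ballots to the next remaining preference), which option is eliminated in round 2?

Round 1: Sven 3, Sofia 30, Aisha 39, Carlos 40, Priya 39. Eliminate Sven.
Round 2: Sofia 30, Aisha 42, Carlos 40, Priya 39. Eliminate Sofia.

Sofia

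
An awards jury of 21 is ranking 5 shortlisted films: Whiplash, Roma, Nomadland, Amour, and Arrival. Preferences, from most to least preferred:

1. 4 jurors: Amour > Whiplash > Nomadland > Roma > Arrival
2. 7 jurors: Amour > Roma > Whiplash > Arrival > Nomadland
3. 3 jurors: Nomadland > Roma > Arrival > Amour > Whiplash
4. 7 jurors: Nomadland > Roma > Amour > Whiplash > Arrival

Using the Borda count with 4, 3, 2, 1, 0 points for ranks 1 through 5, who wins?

Whiplash: 4·3 + 7·2 + 3·0 + 7·1 = 33
Roma: 4·1 + 7·3 + 3·3 + 7·3 = 55
Nomadland: 4·2 + 7·0 + 3·4 + 7·4 = 48
Amour: 4·4 + 7·4 + 3·1 + 7·2 = 61
Arrival: 4·0 + 7·1 + 3·2 + 7·0 = 13
Amour has the highest Borda score (61).

Amour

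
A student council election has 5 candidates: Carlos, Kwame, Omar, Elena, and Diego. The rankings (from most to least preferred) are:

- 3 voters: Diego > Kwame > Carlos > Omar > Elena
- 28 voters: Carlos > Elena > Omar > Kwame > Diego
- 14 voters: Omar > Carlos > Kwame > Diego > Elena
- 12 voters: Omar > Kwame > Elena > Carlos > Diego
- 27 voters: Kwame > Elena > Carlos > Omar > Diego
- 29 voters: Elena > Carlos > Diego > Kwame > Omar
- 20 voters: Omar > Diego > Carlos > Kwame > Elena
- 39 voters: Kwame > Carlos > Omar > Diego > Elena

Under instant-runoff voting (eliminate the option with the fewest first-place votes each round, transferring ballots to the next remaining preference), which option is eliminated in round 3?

Omar

Round 1: Carlos 28, Kwame 66, Omar 46, Elena 29, Diego 3. Eliminate Diego.
Round 2: Carlos 28, Kwame 69, Omar 46, Elena 29. Eliminate Carlos.
Round 3: Kwame 69, Omar 46, Elena 57. Eliminate Omar.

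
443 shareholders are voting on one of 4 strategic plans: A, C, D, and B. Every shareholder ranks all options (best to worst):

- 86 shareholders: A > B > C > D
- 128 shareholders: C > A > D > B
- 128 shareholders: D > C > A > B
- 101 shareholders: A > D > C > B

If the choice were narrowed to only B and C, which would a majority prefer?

Voters preferring B to C: 86; preferring C to B: 357.
C wins the head-to-head.

C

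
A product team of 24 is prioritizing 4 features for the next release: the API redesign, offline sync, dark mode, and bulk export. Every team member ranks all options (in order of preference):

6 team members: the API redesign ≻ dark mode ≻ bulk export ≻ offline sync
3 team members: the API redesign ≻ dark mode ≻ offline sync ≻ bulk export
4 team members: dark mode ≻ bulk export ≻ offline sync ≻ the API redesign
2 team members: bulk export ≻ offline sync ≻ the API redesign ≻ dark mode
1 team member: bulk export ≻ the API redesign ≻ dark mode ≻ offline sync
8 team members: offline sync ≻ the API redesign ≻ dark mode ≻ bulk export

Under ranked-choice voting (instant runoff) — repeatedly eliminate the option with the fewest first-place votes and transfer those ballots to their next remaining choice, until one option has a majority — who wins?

offline sync

Round 1: the API redesign 9, offline sync 8, dark mode 4, bulk export 3. Eliminate bulk export.
Round 2: the API redesign 10, offline sync 10, dark mode 4. Eliminate dark mode.
Round 3: the API redesign 10, offline sync 14. Offline sync has a majority.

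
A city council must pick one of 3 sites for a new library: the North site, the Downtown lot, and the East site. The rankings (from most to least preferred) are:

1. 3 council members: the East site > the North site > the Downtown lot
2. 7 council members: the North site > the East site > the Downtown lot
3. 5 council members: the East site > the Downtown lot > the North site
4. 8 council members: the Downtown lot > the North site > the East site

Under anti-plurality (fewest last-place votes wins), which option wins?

Last-place votes: the North site 5, the Downtown lot 10, the East site 8.
the North site is ranked last by the fewest voters, so the North site wins.

the North site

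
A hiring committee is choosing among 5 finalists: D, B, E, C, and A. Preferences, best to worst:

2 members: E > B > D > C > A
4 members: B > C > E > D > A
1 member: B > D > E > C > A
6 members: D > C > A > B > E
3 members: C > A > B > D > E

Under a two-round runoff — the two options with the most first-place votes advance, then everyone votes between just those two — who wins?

Round 1 first-place votes: D 6, B 5, E 2, C 3, A 0.
D and B advance.
Runoff: D is preferred to B by 6 voters; B by 10.
B wins the runoff.

B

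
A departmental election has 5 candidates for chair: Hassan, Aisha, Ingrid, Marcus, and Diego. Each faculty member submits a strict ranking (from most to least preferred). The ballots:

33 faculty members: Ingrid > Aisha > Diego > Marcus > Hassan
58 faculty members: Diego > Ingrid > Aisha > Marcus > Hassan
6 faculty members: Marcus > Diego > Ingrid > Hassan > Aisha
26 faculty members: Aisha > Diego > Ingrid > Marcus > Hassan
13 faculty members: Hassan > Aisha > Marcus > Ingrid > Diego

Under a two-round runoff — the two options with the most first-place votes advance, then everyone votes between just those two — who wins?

Round 1 first-place votes: Hassan 13, Aisha 26, Ingrid 33, Marcus 6, Diego 58.
Diego and Ingrid advance.
Runoff: Diego is preferred to Ingrid by 90 voters; Ingrid by 46.
Diego wins the runoff.

Diego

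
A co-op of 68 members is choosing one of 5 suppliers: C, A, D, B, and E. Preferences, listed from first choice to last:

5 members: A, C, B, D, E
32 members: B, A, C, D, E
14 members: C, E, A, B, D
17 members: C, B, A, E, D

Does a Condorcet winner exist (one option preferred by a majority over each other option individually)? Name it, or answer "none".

none

Checking pairwise contests:
A beats C 37–31.
B beats A 49–19.
C beats D 68–0.
C beats B 36–32.
C beats E 68–0.
Every option loses at least one head-to-head, so there is no Condorcet winner.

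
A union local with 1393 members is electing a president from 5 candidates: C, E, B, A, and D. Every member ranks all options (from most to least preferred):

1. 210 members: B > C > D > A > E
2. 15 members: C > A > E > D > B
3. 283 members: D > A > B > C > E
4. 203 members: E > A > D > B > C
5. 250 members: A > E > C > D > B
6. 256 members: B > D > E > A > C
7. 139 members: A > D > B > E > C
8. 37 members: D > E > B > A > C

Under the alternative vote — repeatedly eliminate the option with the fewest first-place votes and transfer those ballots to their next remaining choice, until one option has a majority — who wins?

A

Round 1: C 15, E 203, B 466, A 389, D 320. Eliminate C.
Round 2: E 203, B 466, A 404, D 320. Eliminate E.
Round 3: B 466, A 607, D 320. Eliminate D.
Round 4: B 503, A 890. A has a majority.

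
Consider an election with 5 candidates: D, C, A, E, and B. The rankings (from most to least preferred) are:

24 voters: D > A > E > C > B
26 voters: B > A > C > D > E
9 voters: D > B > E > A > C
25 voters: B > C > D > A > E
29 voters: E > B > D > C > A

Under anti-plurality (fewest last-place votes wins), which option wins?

D

Last-place votes: D 0, C 9, A 29, E 51, B 24.
D is ranked last by the fewest voters, so D wins.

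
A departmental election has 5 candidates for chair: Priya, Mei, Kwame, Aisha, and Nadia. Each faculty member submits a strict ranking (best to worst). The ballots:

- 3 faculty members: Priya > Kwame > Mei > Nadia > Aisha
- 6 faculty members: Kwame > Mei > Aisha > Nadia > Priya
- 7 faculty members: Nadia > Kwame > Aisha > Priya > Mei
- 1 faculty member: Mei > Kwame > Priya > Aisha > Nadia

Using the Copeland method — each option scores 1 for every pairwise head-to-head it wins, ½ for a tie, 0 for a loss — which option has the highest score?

Kwame

Priya: beats Mei; loses to Kwame, Aisha, and Nadia → score 1.
Mei: beats Aisha and Nadia; loses to Priya and Kwame → score 2.
Kwame: beats Priya, Mei, Aisha, and Nadia → score 4.
Aisha: beats Priya; loses to Mei, Kwame, and Nadia → score 1.
Nadia: beats Priya and Aisha; loses to Mei and Kwame → score 2.
Kwame has the best pairwise record.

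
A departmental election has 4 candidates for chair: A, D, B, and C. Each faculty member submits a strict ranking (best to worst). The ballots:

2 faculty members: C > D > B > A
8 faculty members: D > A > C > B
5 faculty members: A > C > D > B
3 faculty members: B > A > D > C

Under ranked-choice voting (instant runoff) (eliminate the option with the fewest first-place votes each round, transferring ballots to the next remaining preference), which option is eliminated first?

C

Round 1: A 5, D 8, B 3, C 2. Eliminate C.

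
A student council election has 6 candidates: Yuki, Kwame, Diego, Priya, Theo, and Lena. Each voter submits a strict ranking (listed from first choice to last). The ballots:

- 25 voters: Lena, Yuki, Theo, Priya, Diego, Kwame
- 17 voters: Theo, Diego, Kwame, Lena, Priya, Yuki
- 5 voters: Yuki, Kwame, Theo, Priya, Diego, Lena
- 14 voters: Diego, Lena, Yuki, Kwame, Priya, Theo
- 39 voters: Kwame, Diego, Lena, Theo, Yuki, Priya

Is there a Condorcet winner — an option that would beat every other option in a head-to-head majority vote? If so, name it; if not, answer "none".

Diego

Diego vs Yuki: 70–30 for Diego.
Diego vs Kwame: 56–44 for Diego.
Diego vs Priya: 70–30 for Diego.
Diego vs Theo: 53–47 for Diego.
Diego vs Lena: 75–25 for Diego.
Diego beats every other option head-to-head.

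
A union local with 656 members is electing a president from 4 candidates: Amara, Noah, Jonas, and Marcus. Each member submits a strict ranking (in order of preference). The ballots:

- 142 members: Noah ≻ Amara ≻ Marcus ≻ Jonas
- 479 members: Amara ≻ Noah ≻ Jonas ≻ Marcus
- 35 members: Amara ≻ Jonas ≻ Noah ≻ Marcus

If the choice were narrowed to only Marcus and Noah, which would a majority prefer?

Noah

Voters preferring Marcus to Noah: 0; preferring Noah to Marcus: 656.
Noah wins the head-to-head.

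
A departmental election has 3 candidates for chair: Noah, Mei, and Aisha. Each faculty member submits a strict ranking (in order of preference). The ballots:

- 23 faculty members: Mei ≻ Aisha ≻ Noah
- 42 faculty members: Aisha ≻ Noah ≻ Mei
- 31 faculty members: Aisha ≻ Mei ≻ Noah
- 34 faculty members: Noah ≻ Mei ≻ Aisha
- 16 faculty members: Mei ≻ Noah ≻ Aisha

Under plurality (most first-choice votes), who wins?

First-place votes: Noah 34, Mei 39, Aisha 73.
Aisha has the most first-place votes.

Aisha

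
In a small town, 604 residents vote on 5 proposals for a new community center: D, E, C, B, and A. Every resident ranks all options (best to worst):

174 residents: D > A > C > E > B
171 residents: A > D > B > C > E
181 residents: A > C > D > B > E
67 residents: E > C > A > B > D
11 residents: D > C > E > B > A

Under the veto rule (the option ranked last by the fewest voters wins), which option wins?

Last-place votes: D 67, E 352, C 0, B 174, A 11.
C is ranked last by the fewest voters, so C wins.

C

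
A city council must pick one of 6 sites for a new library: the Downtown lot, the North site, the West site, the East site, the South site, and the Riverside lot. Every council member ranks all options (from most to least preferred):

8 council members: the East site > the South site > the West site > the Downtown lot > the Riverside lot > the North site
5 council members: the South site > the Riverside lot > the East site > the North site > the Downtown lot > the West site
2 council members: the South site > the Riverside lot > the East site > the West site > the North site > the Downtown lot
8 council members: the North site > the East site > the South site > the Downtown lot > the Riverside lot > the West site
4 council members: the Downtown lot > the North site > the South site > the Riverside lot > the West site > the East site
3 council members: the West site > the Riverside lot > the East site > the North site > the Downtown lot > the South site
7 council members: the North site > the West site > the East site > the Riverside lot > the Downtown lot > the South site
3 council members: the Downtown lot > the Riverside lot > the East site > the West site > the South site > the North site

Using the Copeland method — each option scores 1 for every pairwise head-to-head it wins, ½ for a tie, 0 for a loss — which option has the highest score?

the East site

the Downtown lot: beats the Riverside lot; ties the West site; loses to the North site, the East site, and the South site → score 1.5.
the North site: beats the Downtown lot, the West site, and the South site; loses to the East site and the Riverside lot → score 3.
the West site: ties the Downtown lot; loses to the North site, the East site, the South site, and the Riverside lot → score 0.5.
the East site: beats the Downtown lot, the North site, the West site, the South site, and the Riverside lot → score 5.
the South site: beats the Downtown lot, the West site, and the Riverside lot; loses to the North site and the East site → score 3.
the Riverside lot: beats the North site and the West site; loses to the Downtown lot, the East site, and the South site → score 2.
the East site has the best pairwise record.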